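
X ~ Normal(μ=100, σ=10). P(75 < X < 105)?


z₁=(75-100)/10=-2.5, z₂=(105-100)/10=0.5
P = Φ(0.5) - Φ(-2.5) = 0.691462 - 0.006210 = 0.685252 ≈ 0.6853

P(75 < X < 105) ≈ 0.6853


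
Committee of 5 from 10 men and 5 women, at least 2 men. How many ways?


Count by #men:
  2M,3W: C(10,2)×C(5,3)=450
  3M,2W: C(10,3)×C(5,2)=1200
  4M,1W: C(10,4)×C(5,1)=1050
  5M,0W: C(10,5)×C(5,0)=252
Total = 2952

2952


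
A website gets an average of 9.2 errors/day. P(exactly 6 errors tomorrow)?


Poisson(λ=9.2): P(X=6) = e^(-λ)×λ^k/k!
= e^(-9.2) × 9.2^6 / 6!
≈ 0.0001010394018 × 606355.001344 / 720 ≈ 0.085091

P(X=6) ≈ 0.085091 ≈ 8.51%


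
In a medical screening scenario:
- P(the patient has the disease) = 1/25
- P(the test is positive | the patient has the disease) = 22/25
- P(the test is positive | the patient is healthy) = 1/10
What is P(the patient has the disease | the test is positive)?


Using Bayes' theorem:
P(A|B) = P(B|A)·P(A) / P(B)

P(the test is positive) = 22/25 × 1/25 + 1/10 × 24/25
= 22/625 + 12/125 = 82/625

P(the patient has the disease|the test is positive) = (22/625) / (82/625) = 11/41

P(the patient has the disease|the test is positive) = 11/41 ≈ 26.83%


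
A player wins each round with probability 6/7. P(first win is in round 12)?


Geometric: P(X=12) = (1-p)^(k-1)×p = (1/7)^11×6/7 = 6/13841287201

P(X=12) = 6/13841287201 ≈ 0.00%


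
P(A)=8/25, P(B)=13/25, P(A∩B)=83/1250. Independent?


P(A)×P(B) = 104/625
P(A∩B) = 83/1250
Not equal → NOT independent

No, not independent


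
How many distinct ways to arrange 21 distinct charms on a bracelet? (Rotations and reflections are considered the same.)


Free circular arrangements: rotations and reflections both identified.
(n-1)!/2 = 20!/2 = 2432902008176640000/2 = 1216451004088320000

1216451004088320000


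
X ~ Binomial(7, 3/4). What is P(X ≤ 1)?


P(X ≤ 1) = Σ P(X=i) for i=0..1
P(X=0) = 1/16384
P(X=1) = 21/16384
Sum = 11/8192

P(X ≤ 1) = 11/8192 ≈ 0.13%


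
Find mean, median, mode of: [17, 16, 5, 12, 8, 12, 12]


Sorted: [5, 8, 12, 12, 12, 16, 17]
Mean = 82/7
Median = 12
Freq: {17: 1, 16: 1, 5: 1, 12: 3, 8: 1}
Mode: [12]

Mean=82/7, Median=12, Mode=12


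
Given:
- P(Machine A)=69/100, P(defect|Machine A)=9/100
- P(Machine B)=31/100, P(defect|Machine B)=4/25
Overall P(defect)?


P(B) = Σ P(B|Aᵢ)×P(Aᵢ)
  9/100×69/100 = 621/10000
  4/25×31/100 = 31/625
Sum = 1117/10000

P(defect) = 1117/10000 ≈ 11.17%


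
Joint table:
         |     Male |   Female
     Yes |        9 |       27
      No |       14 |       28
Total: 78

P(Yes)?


P(Yes) = (9+27)/78 = 36/78 = 6/13

P(Yes) = 6/13 ≈ 46.15%


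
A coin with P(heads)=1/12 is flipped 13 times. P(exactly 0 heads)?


Binomial: P(X=0) = C(13,0)×p^0×(1-p)^13
= 1 × 1 × 34522712143931/106993205379072 = 34522712143931/106993205379072

P(X=0) = 34522712143931/106993205379072 ≈ 32.27%


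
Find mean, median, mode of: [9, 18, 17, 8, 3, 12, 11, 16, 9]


Sorted: [3, 8, 9, 9, 11, 12, 16, 17, 18]
Mean = 103/9
Median = 11
Freq: {9: 2, 18: 1, 17: 1, 8: 1, 3: 1, 12: 1, 11: 1, 16: 1}
Mode: [9]

Mean=103/9, Median=11, Mode=9


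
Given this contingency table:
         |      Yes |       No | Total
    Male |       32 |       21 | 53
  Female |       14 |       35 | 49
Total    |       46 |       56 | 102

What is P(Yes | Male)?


P(Yes | Male) = 32/(32+21) = 32/53

P(Yes|Male) = 32/53 ≈ 60.38%


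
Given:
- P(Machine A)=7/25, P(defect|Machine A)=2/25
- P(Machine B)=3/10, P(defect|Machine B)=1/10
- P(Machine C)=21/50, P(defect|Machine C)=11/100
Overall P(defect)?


P(B) = Σ P(B|Aᵢ)×P(Aᵢ)
  2/25×7/25 = 14/625
  1/10×3/10 = 3/100
  11/100×21/50 = 231/5000
Sum = 493/5000

P(defect) = 493/5000 ≈ 9.86%


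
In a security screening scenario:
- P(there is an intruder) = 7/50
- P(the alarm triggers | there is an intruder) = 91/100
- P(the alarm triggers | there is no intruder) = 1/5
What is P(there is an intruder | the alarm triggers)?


Using Bayes' theorem:
P(A|B) = P(B|A)·P(A) / P(B)

P(the alarm triggers) = 91/100 × 7/50 + 1/5 × 43/50
= 637/5000 + 43/250 = 1497/5000

P(there is an intruder|the alarm triggers) = (637/5000) / (1497/5000) = 637/1497

P(there is an intruder|the alarm triggers) = 637/1497 ≈ 42.55%


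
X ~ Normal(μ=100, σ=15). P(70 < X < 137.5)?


z₁=(70-100)/15=-2.0, z₂=(137.5-100)/15=2.5
P = Φ(2.5) - Φ(-2.0) = 0.993790 - 0.022750 = 0.971040 ≈ 0.9710

P(70 < X < 137.5) ≈ 0.9710


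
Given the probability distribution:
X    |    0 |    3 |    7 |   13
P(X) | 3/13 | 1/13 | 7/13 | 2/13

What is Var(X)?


E[X] = 6
E[X²] = 690/13
Var(X) = E[X²] - (E[X])² = 690/13 - 36 = 222/13

Var(X) = 222/13 ≈ 17.0769


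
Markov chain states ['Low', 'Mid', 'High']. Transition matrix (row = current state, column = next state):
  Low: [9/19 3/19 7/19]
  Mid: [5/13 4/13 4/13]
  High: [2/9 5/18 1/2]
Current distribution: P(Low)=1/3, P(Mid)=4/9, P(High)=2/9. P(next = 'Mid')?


P(next=Mid) = Σᵢ P(now=i)×P(i→Mid)
= 1/3×3/19 + 4/9×4/13 + 2/9×5/18
= 1/19 + 16/117 + 5/81 = 5024/20007

P = 5024/20007 ≈ 0.2511


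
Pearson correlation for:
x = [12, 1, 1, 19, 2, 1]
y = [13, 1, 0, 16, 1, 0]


n=6, Σx=36, Σy=31, Σxy=463, Σx²=512, Σy²=427
r = (6×463 - 36×31)/√((6×512 - 36²)(6×427 - 31²))
= 1662/√(1776×1601) = 1662/√2843376 ≈ 1662/1686.2313 ≈ 0.9856

r ≈ 0.9856


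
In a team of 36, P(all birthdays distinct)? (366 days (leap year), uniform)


P(all different) = Π(366-i)/366 for i=0..35
= (366/366)×(365/366)×...×(331/366)
= 0.168667

P ≈ 0.1687 ≈ 16.87%


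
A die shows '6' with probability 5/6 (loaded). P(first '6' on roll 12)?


Geometric: P(X=12) = (1-p)^(k-1)×p = (1/6)^11×5/6 = 5/2176782336

P(X=12) = 5/2176782336 ≈ 0.00%


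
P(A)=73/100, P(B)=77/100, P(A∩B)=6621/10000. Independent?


P(A)×P(B) = 5621/10000
P(A∩B) = 6621/10000
Not equal → NOT independent

No, not independent


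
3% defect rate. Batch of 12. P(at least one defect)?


P(all good) = (97/100)^12 = 693842360995438000295041/1000000000000000000000000
P(≥1 defect) = 306157639004561999704959/1000000000000000000000000

P = 306157639004561999704959/1000000000000000000000000 ≈ 30.62%


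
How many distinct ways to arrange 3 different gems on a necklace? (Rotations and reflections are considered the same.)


Free circular arrangements: rotations and reflections both identified.
(n-1)!/2 = 2!/2 = 2/2 = 1

1


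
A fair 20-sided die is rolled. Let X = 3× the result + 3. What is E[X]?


E[die] = (1+20)/2 = 21/2
E[X] = 3×21/2 + 3 = 69/2

E[X] = 69/2


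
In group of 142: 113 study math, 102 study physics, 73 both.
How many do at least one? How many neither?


|A∪B| = 113+102-73 = 142
Neither = 142-142 = 0

At least one: 142; Neither: 0


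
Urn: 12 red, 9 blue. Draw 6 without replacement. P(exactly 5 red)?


Hypergeometric: C(12,5)×C(9,1)/C(21,6)
= 792×9/54264 = 297/2261

P(X=5) = 297/2261 ≈ 13.14%


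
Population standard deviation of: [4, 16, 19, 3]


Mean = 42/4 = 21/2
  (4-21/2)²=169/4
  (16-21/2)²=121/4
  (19-21/2)²=289/4
  (3-21/2)²=225/4
Σ(x-μ)² = 201
σ² = 201/4

σ = √(201/4) ≈ 7.0887


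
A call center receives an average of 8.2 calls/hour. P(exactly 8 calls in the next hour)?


Poisson(λ=8.2): P(X=8) = e^(-λ)×λ^k/k!
= e^(-8.2) × 8.2^8 / 8!
≈ 0.00027465357 × 20441408.5865 / 40320 ≈ 0.139244

P(X=8) ≈ 0.139244 ≈ 13.92%


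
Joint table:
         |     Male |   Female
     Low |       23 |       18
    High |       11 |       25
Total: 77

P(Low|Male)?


P(Low|Male) = 23/(23+11) = 23/34

P = 23/34 ≈ 67.65%


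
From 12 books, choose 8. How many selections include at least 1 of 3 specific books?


Complement: C(12,8) - C(9,8) = 495 - 9 = 486

486


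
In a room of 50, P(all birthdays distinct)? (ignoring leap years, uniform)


P(all different) = Π(365-i)/365 for i=0..49
= (365/365)×(364/365)×...×(316/365)
= 0.029626

P ≈ 0.0296 ≈ 2.96%


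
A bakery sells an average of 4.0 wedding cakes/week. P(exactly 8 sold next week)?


Poisson(λ=4.0): P(X=8) = e^(-λ)×λ^k/k!
= e^(-4.0) × 4.0^8 / 8!
≈ 0.01831563889 × 65536 / 40320 ≈ 0.029770

P(X=8) ≈ 0.029770 ≈ 2.98%


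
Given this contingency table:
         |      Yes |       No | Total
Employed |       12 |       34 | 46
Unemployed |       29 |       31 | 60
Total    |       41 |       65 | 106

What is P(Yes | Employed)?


P(Yes | Employed) = 12/(12+34) = 12/46 = 6/23

P(Yes|Employed) = 6/23 ≈ 26.09%


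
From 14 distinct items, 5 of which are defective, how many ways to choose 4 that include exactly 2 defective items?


Choose 2 of the 5 defective items and 2 of the other 9 items:
C(5,2)×C(9,2) = 10×36 = 360

360


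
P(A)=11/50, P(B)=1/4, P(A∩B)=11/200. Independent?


P(A)×P(B) = 11/200
P(A∩B) = 11/200
Equal ✓ → Independent

Yes, independent


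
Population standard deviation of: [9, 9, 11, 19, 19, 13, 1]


Mean = 81/7
  (9-81/7)²=324/49
  (9-81/7)²=324/49
  (11-81/7)²=16/49
  (19-81/7)²=2704/49
  (19-81/7)²=2704/49
  (13-81/7)²=100/49
  (1-81/7)²=5476/49
Σ(x-μ)² = 1664/7
σ² = (1664/7)/7 = 1664/49

σ = √(1664/49) ≈ 5.8275


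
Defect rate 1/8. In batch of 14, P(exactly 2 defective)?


Binomial: P(X=2) = C(14,2)×p^2×(1-p)^12
= 91 × 1/64 × 13841287201/68719476736 = 1259557135291/4398046511104

P(X=2) = 1259557135291/4398046511104 ≈ 28.64%


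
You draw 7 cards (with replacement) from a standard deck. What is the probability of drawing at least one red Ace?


P(not a red Ace) = 50/52 = 25/26
P(none in 7 draws) = (25/26)^7 = 6103515625/8031810176
P(≥1 red Ace) = 1 - 6103515625/8031810176 = 1928294551/8031810176

P = 1928294551/8031810176 ≈ 24.01%


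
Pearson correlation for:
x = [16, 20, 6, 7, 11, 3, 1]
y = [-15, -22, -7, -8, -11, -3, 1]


n=7, Σx=64, Σy=-65, Σxy=-907, Σx²=872, Σy²=953
r = (7×(-907) - 64×(-65))/√((7×872 - 64²)(7×953 - (-65)²))
= -2189/√(2008×2446) = -2189/√4911568 ≈ -2189/2216.2058 ≈ -0.9877

r ≈ -0.9877


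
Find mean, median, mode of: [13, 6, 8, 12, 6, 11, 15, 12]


Sorted: [6, 6, 8, 11, 12, 12, 13, 15]
Mean = 83/8
Median = 23/2
Freq: {13: 1, 6: 2, 8: 1, 12: 2, 11: 1, 15: 1}
Mode: [6, 12]

Mean=83/8, Median=23/2, Mode=[6, 12]


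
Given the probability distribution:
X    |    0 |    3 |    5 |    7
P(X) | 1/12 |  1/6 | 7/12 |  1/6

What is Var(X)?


E[X] = 55/12
E[X²] = 97/4
Var(X) = E[X²] - (E[X])² = 97/4 - 3025/144 = 467/144

Var(X) = 467/144 ≈ 3.2431


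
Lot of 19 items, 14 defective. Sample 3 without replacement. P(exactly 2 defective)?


Hypergeometric: C(14,2)×C(5,1)/C(19,3)
= 91×5/969 = 455/969

P(X=2) = 455/969 ≈ 46.96%


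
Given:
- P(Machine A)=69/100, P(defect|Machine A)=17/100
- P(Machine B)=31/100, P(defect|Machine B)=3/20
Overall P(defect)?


P(B) = Σ P(B|Aᵢ)×P(Aᵢ)
  17/100×69/100 = 1173/10000
  3/20×31/100 = 93/2000
Sum = 819/5000

P(defect) = 819/5000 ≈ 16.38%


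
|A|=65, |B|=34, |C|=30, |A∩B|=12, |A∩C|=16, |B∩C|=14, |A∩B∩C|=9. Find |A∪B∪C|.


|A∪B∪C| = 65+34+30-12-16-14+9 = 96

|A∪B∪C| = 96


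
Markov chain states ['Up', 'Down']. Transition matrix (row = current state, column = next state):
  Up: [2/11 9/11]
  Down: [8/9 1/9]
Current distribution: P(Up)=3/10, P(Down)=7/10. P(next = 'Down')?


P(next=Down) = Σᵢ P(now=i)×P(i→Down)
= 3/10×9/11 + 7/10×1/9
= 27/110 + 7/90 = 32/99

P = 32/99 ≈ 0.3232


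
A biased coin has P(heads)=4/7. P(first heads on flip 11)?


Geometric: P(X=11) = (1-p)^(k-1)×p = (3/7)^10×4/7 = 236196/1977326743

P(X=11) = 236196/1977326743 ≈ 0.01%


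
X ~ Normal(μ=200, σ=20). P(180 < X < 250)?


z₁=(180-200)/20=-1.0, z₂=(250-200)/20=2.5
P = Φ(2.5) - Φ(-1.0) = 0.993790 - 0.158655 = 0.835135 ≈ 0.8351

P(180 < X < 250) ≈ 0.8351


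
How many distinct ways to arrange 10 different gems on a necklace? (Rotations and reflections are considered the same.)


Free circular arrangements: rotations and reflections both identified.
(n-1)!/2 = 9!/2 = 362880/2 = 181440

181440


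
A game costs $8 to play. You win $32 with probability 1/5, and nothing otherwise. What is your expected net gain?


E[gain] = (32-8)×1/5 + (-8)×4/5
= 24/5 - 32/5 = -8/5

Expected net gain = $-8/5 ≈ $-1.60


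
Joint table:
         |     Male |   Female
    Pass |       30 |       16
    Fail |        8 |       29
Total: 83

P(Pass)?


P(Pass) = (30+16)/83 = 46/83

P(Pass) = 46/83 ≈ 55.42%


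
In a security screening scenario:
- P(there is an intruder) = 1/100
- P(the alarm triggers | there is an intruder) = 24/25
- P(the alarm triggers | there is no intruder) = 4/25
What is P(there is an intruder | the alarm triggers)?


Using Bayes' theorem:
P(A|B) = P(B|A)·P(A) / P(B)

P(the alarm triggers) = 24/25 × 1/100 + 4/25 × 99/100
= 6/625 + 99/625 = 21/125

P(there is an intruder|the alarm triggers) = (6/625) / (21/125) = 2/35

P(there is an intruder|the alarm triggers) = 2/35 ≈ 5.71%


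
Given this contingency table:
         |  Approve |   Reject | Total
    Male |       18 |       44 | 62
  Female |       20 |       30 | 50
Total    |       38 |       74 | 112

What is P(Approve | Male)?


P(Approve | Male) = 18/(18+44) = 18/62 = 9/31

P(Approve|Male) = 9/31 ≈ 29.03%


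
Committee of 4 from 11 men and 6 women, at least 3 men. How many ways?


Count by #men:
  3M,1W: C(11,3)×C(6,1)=990
  4M,0W: C(11,4)×C(6,0)=330
Total = 1320

1320


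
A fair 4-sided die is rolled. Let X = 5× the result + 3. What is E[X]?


E[die] = (1+4)/2 = 5/2
E[X] = 5×5/2 + 3 = 31/2

E[X] = 31/2


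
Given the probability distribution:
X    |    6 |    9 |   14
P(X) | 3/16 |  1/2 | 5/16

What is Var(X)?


E[X] = 10
E[X²] = 217/2
Var(X) = E[X²] - (E[X])² = 217/2 - 100 = 17/2

Var(X) = 17/2 ≈ 8.5000


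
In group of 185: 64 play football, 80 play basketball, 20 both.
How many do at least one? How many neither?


|A∪B| = 64+80-20 = 124
Neither = 185-124 = 61

At least one: 124; Neither: 61


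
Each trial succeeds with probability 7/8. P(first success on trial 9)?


Geometric: P(X=9) = (1-p)^(k-1)×p = (1/8)^8×7/8 = 7/134217728

P(X=9) = 7/134217728 ≈ 0.00%


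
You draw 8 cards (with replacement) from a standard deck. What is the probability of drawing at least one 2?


P(not a 2) = 48/52 = 12/13
P(none in 8 draws) = (12/13)^8 = 429981696/815730721
P(≥1 2) = 1 - 429981696/815730721 = 385749025/815730721

P = 385749025/815730721 ≈ 47.29%


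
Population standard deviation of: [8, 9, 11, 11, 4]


Mean = 43/5
  (8-43/5)²=9/25
  (9-43/5)²=4/25
  (11-43/5)²=144/25
  (11-43/5)²=144/25
  (4-43/5)²=529/25
Σ(x-μ)² = 166/5
σ² = (166/5)/5 = 166/25

σ = √(166/25) ≈ 2.5768


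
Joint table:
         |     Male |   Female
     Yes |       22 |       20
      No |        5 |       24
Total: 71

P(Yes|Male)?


P(Yes|Male) = 22/(22+5) = 22/27

P = 22/27 ≈ 81.48%


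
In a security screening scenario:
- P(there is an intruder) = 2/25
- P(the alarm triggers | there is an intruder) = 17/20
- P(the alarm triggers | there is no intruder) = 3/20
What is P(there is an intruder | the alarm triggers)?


Using Bayes' theorem:
P(A|B) = P(B|A)·P(A) / P(B)

P(the alarm triggers) = 17/20 × 2/25 + 3/20 × 23/25
= 17/250 + 69/500 = 103/500

P(there is an intruder|the alarm triggers) = (17/250) / (103/500) = 34/103

P(there is an intruder|the alarm triggers) = 34/103 ≈ 33.01%


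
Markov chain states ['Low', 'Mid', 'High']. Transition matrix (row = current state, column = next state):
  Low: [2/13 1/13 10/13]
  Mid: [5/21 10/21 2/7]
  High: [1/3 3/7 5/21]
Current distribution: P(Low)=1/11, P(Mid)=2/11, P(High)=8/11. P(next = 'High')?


P(next=High) = Σᵢ P(now=i)×P(i→High)
= 1/11×10/13 + 2/11×2/7 + 8/11×5/21
= 10/143 + 4/77 + 40/231 = 886/3003

P = 886/3003 ≈ 0.2950


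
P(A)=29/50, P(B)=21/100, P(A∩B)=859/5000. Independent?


P(A)×P(B) = 609/5000
P(A∩B) = 859/5000
Not equal → NOT independent

No, not independent


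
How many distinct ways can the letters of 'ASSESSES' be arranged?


Letters: 8, freq: {'A': 1, 'S': 5, 'E': 2}
8!/(1!×5!×2!) = 40320/240 = 168

168


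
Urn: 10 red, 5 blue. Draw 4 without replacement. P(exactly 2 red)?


Hypergeometric: C(10,2)×C(5,2)/C(15,4)
= 45×10/1365 = 30/91

P(X=2) = 30/91 ≈ 32.97%


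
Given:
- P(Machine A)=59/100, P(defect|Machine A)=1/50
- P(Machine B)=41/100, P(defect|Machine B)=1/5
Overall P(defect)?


P(B) = Σ P(B|Aᵢ)×P(Aᵢ)
  1/50×59/100 = 59/5000
  1/5×41/100 = 41/500
Sum = 469/5000

P(defect) = 469/5000 ≈ 9.38%


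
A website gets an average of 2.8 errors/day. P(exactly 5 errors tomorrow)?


Poisson(λ=2.8): P(X=5) = e^(-λ)×λ^k/k!
= e^(-2.8) × 2.8^5 / 5!
≈ 0.06081006263 × 172.10368 / 120 ≈ 0.087214

P(X=5) ≈ 0.087214 ≈ 8.72%


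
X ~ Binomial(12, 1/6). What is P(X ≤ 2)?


P(X ≤ 2) = Σ P(X=i) for i=0..2
P(X=0) = 244140625/2176782336
P(X=1) = 48828125/181398528
P(X=2) = 107421875/362797056
Sum = 1474609375/2176782336

P(X ≤ 2) = 1474609375/2176782336 ≈ 67.74%


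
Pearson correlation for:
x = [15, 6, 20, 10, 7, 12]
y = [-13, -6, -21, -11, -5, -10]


n=6, Σx=70, Σy=-66, Σxy=-916, Σx²=954, Σy²=892
r = (6×(-916) - 70×(-66))/√((6×954 - 70²)(6×892 - (-66)²))
= -876/√(824×996) = -876/√820704 ≈ -876/905.9271 ≈ -0.9670

r ≈ -0.9670


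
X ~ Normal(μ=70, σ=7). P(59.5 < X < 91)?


z₁=(59.5-70)/7=-1.5, z₂=(91-70)/7=3.0
P = Φ(3.0) - Φ(-1.5) = 0.998650 - 0.066807 = 0.931843 ≈ 0.9318

P(59.5 < X < 91) ≈ 0.9318


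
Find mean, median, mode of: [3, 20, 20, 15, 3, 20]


Sorted: [3, 3, 15, 20, 20, 20]
Mean = 81/6 = 27/2
Median = 35/2
Freq: {3: 2, 20: 3, 15: 1}
Mode: [20]

Mean=27/2, Median=35/2, Mode=20


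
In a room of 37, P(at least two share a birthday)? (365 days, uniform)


P(all different) = Π(365-i)/365 for i=0..36
= 0.151266
P(match) = 1 - 0.151266 = 0.848734

P ≈ 0.8487 ≈ 84.87%


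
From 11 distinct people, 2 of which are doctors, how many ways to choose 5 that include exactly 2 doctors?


Choose 2 of the 2 doctors and 3 of the other 9 people:
C(2,2)×C(9,3) = 1×84 = 84

84


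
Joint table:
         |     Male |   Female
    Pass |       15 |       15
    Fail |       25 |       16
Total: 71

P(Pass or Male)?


P(Pass∨Male) = P(Pass) + P(Male) - P(Pass∧Male)
= (30 + 40 - 15)/71 = 55/71

P = 55/71 ≈ 77.46%


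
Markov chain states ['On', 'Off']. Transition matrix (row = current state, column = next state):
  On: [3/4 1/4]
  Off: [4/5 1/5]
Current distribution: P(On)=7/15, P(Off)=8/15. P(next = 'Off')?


P(next=Off) = Σᵢ P(now=i)×P(i→Off)
= 7/15×1/4 + 8/15×1/5
= 7/60 + 8/75 = 67/300

P = 67/300 ≈ 0.2233


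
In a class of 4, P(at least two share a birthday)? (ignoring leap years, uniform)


P(all different) = Π(365-i)/365 for i=0..3
= 0.983644
P(match) = 1 - 0.983644 = 0.016356

P ≈ 0.0164 ≈ 1.64%


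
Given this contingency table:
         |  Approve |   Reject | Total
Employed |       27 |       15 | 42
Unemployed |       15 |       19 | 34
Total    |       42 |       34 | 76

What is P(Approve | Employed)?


P(Approve | Employed) = 27/(27+15) = 27/42 = 9/14

P(Approve|Employed) = 9/14 ≈ 64.29%


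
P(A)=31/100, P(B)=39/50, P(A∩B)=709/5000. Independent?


P(A)×P(B) = 1209/5000
P(A∩B) = 709/5000
Not equal → NOT independent

No, not independent


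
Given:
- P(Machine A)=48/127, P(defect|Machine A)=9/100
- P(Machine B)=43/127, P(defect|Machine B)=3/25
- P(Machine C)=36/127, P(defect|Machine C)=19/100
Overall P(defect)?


P(B) = Σ P(B|Aᵢ)×P(Aᵢ)
  9/100×48/127 = 108/3175
  3/25×43/127 = 129/3175
  19/100×36/127 = 171/3175
Sum = 408/3175

P(defect) = 408/3175 ≈ 12.85%


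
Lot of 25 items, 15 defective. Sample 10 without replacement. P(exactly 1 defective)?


Hypergeometric: C(15,1)×C(10,9)/C(25,10)
= 15×10/3268760 = 15/326876

P(X=1) = 15/326876 ≈ 0.00%


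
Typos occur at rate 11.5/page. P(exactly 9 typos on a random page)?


Poisson(λ=11.5): P(X=9) = e^(-λ)×λ^k/k!
= e^(-11.5) × 11.5^9 / 9!
≈ 1.01300936e-05 × 3517876291.92 / 362880 ≈ 0.098204

P(X=9) ≈ 0.098204 ≈ 9.82%


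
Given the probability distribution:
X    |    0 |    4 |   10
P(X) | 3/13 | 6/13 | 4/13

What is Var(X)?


E[X] = 64/13
E[X²] = 496/13
Var(X) = E[X²] - (E[X])² = 496/13 - 4096/169 = 2352/169

Var(X) = 2352/169 ≈ 13.9172


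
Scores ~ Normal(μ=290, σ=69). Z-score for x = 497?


z = (x - μ)/σ = (497 - 290)/69 = 3.0

z = 3.0


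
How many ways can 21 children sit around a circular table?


Circular arrangements of 21 distinct objects: fix one position to break rotational symmetry.
(n-1)! = 20! = 2432902008176640000

2432902008176640000


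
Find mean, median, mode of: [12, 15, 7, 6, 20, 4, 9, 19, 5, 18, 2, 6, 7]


Sorted: [2, 4, 5, 6, 6, 7, 7, 9, 12, 15, 18, 19, 20]
Mean = 130/13 = 10
Median = 7
Freq: {12: 1, 15: 1, 7: 2, 6: 2, 20: 1, 4: 1, 9: 1, 19: 1, 5: 1, 18: 1, 2: 1}
Mode: [6, 7]

Mean=10, Median=7, Mode=[6, 7]


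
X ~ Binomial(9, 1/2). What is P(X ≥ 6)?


P(X ≥ 6) = Σ P(X=i) for i=6..9
P(X=6) = 21/128
P(X=7) = 9/128
P(X=8) = 9/512
P(X=9) = 1/512
Sum = 65/256

P(X ≥ 6) = 65/256 ≈ 25.39%


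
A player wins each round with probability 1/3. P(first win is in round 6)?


Geometric: P(X=6) = (1-p)^(k-1)×p = (2/3)^5×1/3 = 32/729

P(X=6) = 32/729 ≈ 4.39%


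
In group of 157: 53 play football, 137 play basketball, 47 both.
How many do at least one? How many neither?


|A∪B| = 53+137-47 = 143
Neither = 157-143 = 14

At least one: 143; Neither: 14


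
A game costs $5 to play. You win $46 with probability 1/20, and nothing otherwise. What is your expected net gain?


E[gain] = (46-5)×1/20 + (-5)×19/20
= 41/20 - 19/4 = -27/10

Expected net gain = $-27/10 ≈ $-2.70


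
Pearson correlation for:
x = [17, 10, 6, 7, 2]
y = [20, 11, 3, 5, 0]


n=5, Σx=42, Σy=39, Σxy=503, Σx²=478, Σy²=555
r = (5×503 - 42×39)/√((5×478 - 42²)(5×555 - 39²))
= 877/√(626×1254) = 877/√785004 ≈ 877/886.0045 ≈ 0.9898

r ≈ 0.9898


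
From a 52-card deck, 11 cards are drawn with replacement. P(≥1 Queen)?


P(not a Queen) = 48/52 = 12/13
P(none in 11 draws) = (12/13)^11 = 743008370688/1792160394037
P(≥1 Queen) = 1 - 743008370688/1792160394037 = 1049152023349/1792160394037

P = 1049152023349/1792160394037 ≈ 58.54%


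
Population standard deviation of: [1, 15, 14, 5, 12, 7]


Mean = 54/6 = 9
  (1-9)²=64
  (15-9)²=36
  (14-9)²=25
  (5-9)²=16
  (12-9)²=9
  (7-9)²=4
Σ(x-μ)² = 154
σ² = 154/6 = 77/3

σ = √(77/3) ≈ 5.0662


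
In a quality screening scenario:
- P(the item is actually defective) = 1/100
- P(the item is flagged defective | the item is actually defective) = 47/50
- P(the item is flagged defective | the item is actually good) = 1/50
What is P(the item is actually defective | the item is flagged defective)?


Using Bayes' theorem:
P(A|B) = P(B|A)·P(A) / P(B)

P(the item is flagged defective) = 47/50 × 1/100 + 1/50 × 99/100
= 47/5000 + 99/5000 = 73/2500

P(the item is actually defective|the item is flagged defective) = (47/5000) / (73/2500) = 47/146

P(the item is actually defective|the item is flagged defective) = 47/146 ≈ 32.19%


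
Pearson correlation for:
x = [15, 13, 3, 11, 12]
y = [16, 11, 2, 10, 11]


n=5, Σx=54, Σy=50, Σxy=631, Σx²=668, Σy²=602
r = (5×631 - 54×50)/√((5×668 - 54²)(5×602 - 50²))
= 455/√(424×510) = 455/√216240 ≈ 455/465.0161 ≈ 0.9785

r ≈ 0.9785


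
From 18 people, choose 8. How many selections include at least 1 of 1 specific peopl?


Complement: C(18,8) - C(17,8) = 43758 - 24310 = 19448

19448


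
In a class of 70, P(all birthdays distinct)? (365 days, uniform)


P(all different) = Π(365-i)/365 for i=0..69
= (365/365)×(364/365)×...×(296/365)
= 0.000840

P ≈ 0.0008 ≈ 0.08%


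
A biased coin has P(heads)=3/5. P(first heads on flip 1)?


Geometric: P(X=1) = (1-p)^(k-1)×p = (2/5)^0×3/5 = 3/5

P(X=1) = 3/5 ≈ 60.00%


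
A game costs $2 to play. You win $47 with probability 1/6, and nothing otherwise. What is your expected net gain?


E[gain] = (47-2)×1/6 + (-2)×5/6
= 15/2 - 5/3 = 35/6

Expected net gain = $35/6 ≈ $5.83


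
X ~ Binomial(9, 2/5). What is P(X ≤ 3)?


P(X ≤ 3) = Σ P(X=i) for i=0..3
P(X=0) = 19683/1953125
P(X=1) = 118098/1953125
P(X=2) = 314928/1953125
P(X=3) = 489888/1953125
Sum = 942597/1953125

P(X ≤ 3) = 942597/1953125 ≈ 48.26%


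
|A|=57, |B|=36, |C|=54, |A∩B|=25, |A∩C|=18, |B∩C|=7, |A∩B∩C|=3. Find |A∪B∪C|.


|A∪B∪C| = 57+36+54-25-18-7+3 = 100

|A∪B∪C| = 100


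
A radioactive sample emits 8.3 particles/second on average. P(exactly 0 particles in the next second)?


Poisson(λ=8.3): P(X=0) = e^(-λ)×λ^k/k!
= e^(-8.3) × 8.3^0 / 0!
≈ 0.0002485168271 × 1 / 1 ≈ 0.000249

P(X=0) ≈ 0.000249 ≈ 0.02%


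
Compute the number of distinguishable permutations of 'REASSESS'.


Letters: 8, freq: {'R': 1, 'E': 2, 'A': 1, 'S': 4}
8!/(1!×2!×1!×4!) = 40320/48 = 840

840


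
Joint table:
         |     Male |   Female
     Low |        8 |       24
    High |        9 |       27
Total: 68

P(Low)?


P(Low) = (8+24)/68 = 32/68 = 8/17

P(Low) = 8/17 ≈ 47.06%


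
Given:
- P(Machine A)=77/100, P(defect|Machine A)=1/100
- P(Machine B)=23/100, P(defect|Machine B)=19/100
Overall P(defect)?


P(B) = Σ P(B|Aᵢ)×P(Aᵢ)
  1/100×77/100 = 77/10000
  19/100×23/100 = 437/10000
Sum = 257/5000

P(defect) = 257/5000 ≈ 5.14%


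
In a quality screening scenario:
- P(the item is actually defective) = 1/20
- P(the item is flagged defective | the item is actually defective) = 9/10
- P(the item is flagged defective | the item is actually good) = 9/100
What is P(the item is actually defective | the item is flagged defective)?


Using Bayes' theorem:
P(A|B) = P(B|A)·P(A) / P(B)

P(the item is flagged defective) = 9/10 × 1/20 + 9/100 × 19/20
= 9/200 + 171/2000 = 261/2000

P(the item is actually defective|the item is flagged defective) = (9/200) / (261/2000) = 10/29

P(the item is actually defective|the item is flagged defective) = 10/29 ≈ 34.48%


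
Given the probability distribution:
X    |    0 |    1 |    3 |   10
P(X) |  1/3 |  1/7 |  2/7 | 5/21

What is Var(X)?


E[X] = 71/21
E[X²] = 557/21
Var(X) = E[X²] - (E[X])² = 557/21 - 5041/441 = 6656/441

Var(X) = 6656/441 ≈ 15.0930


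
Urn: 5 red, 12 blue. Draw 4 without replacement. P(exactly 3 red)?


Hypergeometric: C(5,3)×C(12,1)/C(17,4)
= 10×12/2380 = 6/119

P(X=3) = 6/119 ≈ 5.04%


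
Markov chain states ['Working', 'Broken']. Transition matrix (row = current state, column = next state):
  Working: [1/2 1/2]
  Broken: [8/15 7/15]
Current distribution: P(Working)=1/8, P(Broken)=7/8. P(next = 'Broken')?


P(next=Broken) = Σᵢ P(now=i)×P(i→Broken)
= 1/8×1/2 + 7/8×7/15
= 1/16 + 49/120 = 113/240

P = 113/240 ≈ 0.4708


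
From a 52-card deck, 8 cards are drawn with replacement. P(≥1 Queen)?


P(not a Queen) = 48/52 = 12/13
P(none in 8 draws) = (12/13)^8 = 429981696/815730721
P(≥1 Queen) = 1 - 429981696/815730721 = 385749025/815730721

P = 385749025/815730721 ≈ 47.29%


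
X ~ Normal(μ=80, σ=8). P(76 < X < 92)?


z₁=(76-80)/8=-0.5, z₂=(92-80)/8=1.5
P = Φ(1.5) - Φ(-0.5) = 0.933193 - 0.308538 = 0.624655 ≈ 0.6247

P(76 < X < 92) ≈ 0.6247


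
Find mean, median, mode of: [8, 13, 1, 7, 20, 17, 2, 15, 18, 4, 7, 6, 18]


Sorted: [1, 2, 4, 6, 7, 7, 8, 13, 15, 17, 18, 18, 20]
Mean = 136/13
Median = 8
Freq: {8: 1, 13: 1, 1: 1, 7: 2, 20: 1, 17: 1, 2: 1, 15: 1, 18: 2, 4: 1, 6: 1}
Mode: [7, 18]

Mean=136/13, Median=8, Mode=[7, 18]


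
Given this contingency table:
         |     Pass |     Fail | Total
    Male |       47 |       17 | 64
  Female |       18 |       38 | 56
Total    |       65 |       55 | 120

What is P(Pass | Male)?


P(Pass | Male) = 47/(47+17) = 47/64

P(Pass|Male) = 47/64 ≈ 73.44%


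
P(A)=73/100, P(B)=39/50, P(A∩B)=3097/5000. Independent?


P(A)×P(B) = 2847/5000
P(A∩B) = 3097/5000
Not equal → NOT independent

No, not independent


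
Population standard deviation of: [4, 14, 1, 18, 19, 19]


Mean = 75/6 = 25/2
  (4-25/2)²=289/4
  (14-25/2)²=9/4
  (1-25/2)²=529/4
  (18-25/2)²=121/4
  (19-25/2)²=169/4
  (19-25/2)²=169/4
Σ(x-μ)² = 643/2
σ² = (643/2)/6 = 643/12

σ = √(643/12) ≈ 7.3201


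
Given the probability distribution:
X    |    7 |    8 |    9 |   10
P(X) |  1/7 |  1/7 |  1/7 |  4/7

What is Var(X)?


E[X] = 64/7
E[X²] = 594/7
Var(X) = E[X²] - (E[X])² = 594/7 - 4096/49 = 62/49

Var(X) = 62/49 ≈ 1.2653


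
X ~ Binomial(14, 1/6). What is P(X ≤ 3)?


P(X ≤ 3) = Σ P(X=i) for i=0..3
P(X=0) = 6103515625/78364164096
P(X=1) = 8544921875/39182082048
P(X=2) = 22216796875/78364164096
P(X=3) = 4443359375/19591041024
Sum = 31591796875/39182082048

P(X ≤ 3) = 31591796875/39182082048 ≈ 80.63%


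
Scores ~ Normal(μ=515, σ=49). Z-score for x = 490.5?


z = (x - μ)/σ = (490.5 - 515)/49 = -0.5

z = -0.5


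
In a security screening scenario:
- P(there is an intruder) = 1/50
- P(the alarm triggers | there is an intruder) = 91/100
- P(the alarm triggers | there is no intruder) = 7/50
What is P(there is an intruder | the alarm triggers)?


Using Bayes' theorem:
P(A|B) = P(B|A)·P(A) / P(B)

P(the alarm triggers) = 91/100 × 1/50 + 7/50 × 49/50
= 91/5000 + 343/2500 = 777/5000

P(there is an intruder|the alarm triggers) = (91/5000) / (777/5000) = 13/111

P(there is an intruder|the alarm triggers) = 13/111 ≈ 11.71%


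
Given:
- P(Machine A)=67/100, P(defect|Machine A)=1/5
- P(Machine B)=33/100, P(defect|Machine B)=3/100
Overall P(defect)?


P(B) = Σ P(B|Aᵢ)×P(Aᵢ)
  1/5×67/100 = 67/500
  3/100×33/100 = 99/10000
Sum = 1439/10000

P(defect) = 1439/10000 ≈ 14.39%


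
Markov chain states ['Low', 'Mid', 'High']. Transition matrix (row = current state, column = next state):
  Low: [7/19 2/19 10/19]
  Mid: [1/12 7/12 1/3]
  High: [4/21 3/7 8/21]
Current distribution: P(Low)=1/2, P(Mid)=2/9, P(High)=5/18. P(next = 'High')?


P(next=High) = Σᵢ P(now=i)×P(i→High)
= 1/2×10/19 + 2/9×1/3 + 5/18×8/21
= 5/19 + 2/27 + 20/189 = 1591/3591

P = 1591/3591 ≈ 0.4431


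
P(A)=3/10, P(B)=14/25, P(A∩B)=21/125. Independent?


P(A)×P(B) = 21/125
P(A∩B) = 21/125
Equal ✓ → Independent

Yes, independent


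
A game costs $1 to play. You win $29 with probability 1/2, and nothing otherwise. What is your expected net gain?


E[gain] = (29-1)×1/2 + (-1)×1/2
= 14 - 1/2 = 27/2

Expected net gain = $27/2 ≈ $13.50


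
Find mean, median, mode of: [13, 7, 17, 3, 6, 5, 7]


Sorted: [3, 5, 6, 7, 7, 13, 17]
Mean = 58/7
Median = 7
Freq: {13: 1, 7: 2, 17: 1, 3: 1, 6: 1, 5: 1}
Mode: [7]

Mean=58/7, Median=7, Mode=7


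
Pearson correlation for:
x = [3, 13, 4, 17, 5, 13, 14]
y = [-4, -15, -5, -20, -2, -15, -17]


n=7, Σx=69, Σy=-78, Σxy=-1010, Σx²=873, Σy²=1184
r = (7×(-1010) - 69×(-78))/√((7×873 - 69²)(7×1184 - (-78)²))
= -1688/√(1350×2204) = -1688/√2975400 ≈ -1688/1724.9348 ≈ -0.9786

r ≈ -0.9786


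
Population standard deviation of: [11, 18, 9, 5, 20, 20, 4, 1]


Mean = 88/8 = 11
  (11-11)²=0
  (18-11)²=49
  (9-11)²=4
  (5-11)²=36
  (20-11)²=81
  (20-11)²=81
  (4-11)²=49
  (1-11)²=100
Σ(x-μ)² = 400
σ² = 400/8 = 50

σ = √(50) ≈ 7.0711


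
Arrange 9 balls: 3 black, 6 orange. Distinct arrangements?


9!/(3!×6!) = 84

84


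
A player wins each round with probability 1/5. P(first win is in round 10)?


Geometric: P(X=10) = (1-p)^(k-1)×p = (4/5)^9×1/5 = 262144/9765625

P(X=10) = 262144/9765625 ≈ 2.68%


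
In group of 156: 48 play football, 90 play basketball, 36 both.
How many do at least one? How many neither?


|A∪B| = 48+90-36 = 102
Neither = 156-102 = 54

At least one: 102; Neither: 54


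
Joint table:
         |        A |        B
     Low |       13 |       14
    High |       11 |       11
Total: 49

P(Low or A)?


P(Low∨A) = P(Low) + P(A) - P(Low∧A)
= (27 + 24 - 13)/49 = 38/49

P = 38/49 ≈ 77.55%


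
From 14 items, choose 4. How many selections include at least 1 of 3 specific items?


Complement: C(14,4) - C(11,4) = 1001 - 330 = 671

671


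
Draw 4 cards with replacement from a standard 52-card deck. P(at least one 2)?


P(not a 2) = 48/52 = 12/13
P(none in 4 draws) = (12/13)^4 = 20736/28561
P(≥1 2) = 1 - 20736/28561 = 7825/28561

P = 7825/28561 ≈ 27.40%


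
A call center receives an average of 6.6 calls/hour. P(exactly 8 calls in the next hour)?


Poisson(λ=6.6): P(X=8) = e^(-λ)×λ^k/k!
= e^(-6.6) × 6.6^8 / 8!
≈ 0.001360368038 × 3600406.0627 / 40320 ≈ 0.121475

P(X=8) ≈ 0.121475 ≈ 12.15%


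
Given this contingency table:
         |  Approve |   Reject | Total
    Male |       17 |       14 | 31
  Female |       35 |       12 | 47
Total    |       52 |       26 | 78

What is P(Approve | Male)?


P(Approve | Male) = 17/(17+14) = 17/31

P(Approve|Male) = 17/31 ≈ 54.84%


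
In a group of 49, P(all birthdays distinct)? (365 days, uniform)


P(all different) = Π(365-i)/365 for i=0..48
= (365/365)×(364/365)×...×(317/365)
= 0.034220

P ≈ 0.0342 ≈ 3.42%


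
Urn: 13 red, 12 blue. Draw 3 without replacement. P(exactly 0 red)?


Hypergeometric: C(13,0)×C(12,3)/C(25,3)
= 1×220/2300 = 11/115

P(X=0) = 11/115 ≈ 9.57%


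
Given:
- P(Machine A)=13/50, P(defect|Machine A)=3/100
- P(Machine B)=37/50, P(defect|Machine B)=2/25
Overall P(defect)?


P(B) = Σ P(B|Aᵢ)×P(Aᵢ)
  3/100×13/50 = 39/5000
  2/25×37/50 = 37/625
Sum = 67/1000

P(defect) = 67/1000 ≈ 6.70%


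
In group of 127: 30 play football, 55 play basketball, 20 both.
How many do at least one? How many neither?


|A∪B| = 30+55-20 = 65
Neither = 127-65 = 62

At least one: 65; Neither: 62


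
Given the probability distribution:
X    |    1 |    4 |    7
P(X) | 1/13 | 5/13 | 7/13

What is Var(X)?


E[X] = 70/13
E[X²] = 424/13
Var(X) = E[X²] - (E[X])² = 424/13 - 4900/169 = 612/169

Var(X) = 612/169 ≈ 3.6213


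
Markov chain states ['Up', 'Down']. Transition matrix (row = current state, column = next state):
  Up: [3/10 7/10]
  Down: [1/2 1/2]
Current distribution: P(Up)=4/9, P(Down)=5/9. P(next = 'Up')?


P(next=Up) = Σᵢ P(now=i)×P(i→Up)
= 4/9×3/10 + 5/9×1/2
= 2/15 + 5/18 = 37/90

P = 37/90 ≈ 0.4111


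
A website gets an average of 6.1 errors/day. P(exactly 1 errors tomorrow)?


Poisson(λ=6.1): P(X=1) = e^(-λ)×λ^k/k!
= e^(-6.1) × 6.1^1 / 1!
≈ 0.002242867719 × 6.1 / 1 ≈ 0.013681

P(X=1) ≈ 0.013681 ≈ 1.37%


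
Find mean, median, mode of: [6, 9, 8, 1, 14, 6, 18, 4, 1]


Sorted: [1, 1, 4, 6, 6, 8, 9, 14, 18]
Mean = 67/9
Median = 6
Freq: {6: 2, 9: 1, 8: 1, 1: 2, 14: 1, 18: 1, 4: 1}
Mode: [1, 6]

Mean=67/9, Median=6, Mode=[1, 6]


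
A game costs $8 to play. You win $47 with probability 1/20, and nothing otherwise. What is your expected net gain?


E[gain] = (47-8)×1/20 + (-8)×19/20
= 39/20 - 38/5 = -113/20

Expected net gain = $-113/20 ≈ $-5.65


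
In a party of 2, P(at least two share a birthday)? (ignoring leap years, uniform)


P(all different) = Π(365-i)/365 for i=0..1
= 0.997260
P(match) = 1 - 0.997260 = 0.002740

P ≈ 0.0027 ≈ 0.27%


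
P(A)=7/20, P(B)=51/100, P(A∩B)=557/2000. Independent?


P(A)×P(B) = 357/2000
P(A∩B) = 557/2000
Not equal → NOT independent

No, not independent


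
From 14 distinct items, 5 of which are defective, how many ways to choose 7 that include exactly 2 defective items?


Choose 2 of the 5 defective items and 5 of the other 9 items:
C(5,2)×C(9,5) = 10×126 = 1260

1260


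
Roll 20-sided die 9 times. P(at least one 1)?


P(no 1)^9 = (19/20)^9 = 322687697779/512000000000
P(≥1) = 1 - 322687697779/512000000000 = 189312302221/512000000000

P = 189312302221/512000000000 ≈ 36.98%


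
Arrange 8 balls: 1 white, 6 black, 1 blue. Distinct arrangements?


8!/(1!×6!×1!) = 56

56


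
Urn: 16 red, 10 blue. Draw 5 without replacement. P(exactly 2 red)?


Hypergeometric: C(16,2)×C(10,3)/C(26,5)
= 120×120/65780 = 720/3289

P(X=2) = 720/3289 ≈ 21.89%


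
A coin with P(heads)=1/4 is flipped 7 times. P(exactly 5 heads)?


Binomial: P(X=5) = C(7,5)×p^5×(1-p)^2
= 21 × 1/1024 × 9/16 = 189/16384

P(X=5) = 189/16384 ≈ 1.15%


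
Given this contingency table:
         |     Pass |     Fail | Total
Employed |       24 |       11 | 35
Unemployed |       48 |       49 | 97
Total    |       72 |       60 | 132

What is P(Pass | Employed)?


P(Pass | Employed) = 24/(24+11) = 24/35

P(Pass|Employed) = 24/35 ≈ 68.57%


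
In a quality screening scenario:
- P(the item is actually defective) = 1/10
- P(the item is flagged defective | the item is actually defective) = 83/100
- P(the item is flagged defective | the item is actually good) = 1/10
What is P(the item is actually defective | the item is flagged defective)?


Using Bayes' theorem:
P(A|B) = P(B|A)·P(A) / P(B)

P(the item is flagged defective) = 83/100 × 1/10 + 1/10 × 9/10
= 83/1000 + 9/100 = 173/1000

P(the item is actually defective|the item is flagged defective) = (83/1000) / (173/1000) = 83/173

P(the item is actually defective|the item is flagged defective) = 83/173 ≈ 47.98%


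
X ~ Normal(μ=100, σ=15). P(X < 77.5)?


z = (77.5-100)/15 = -1.5
P(Z < -1.5) = 0.0668

P(X < 77.5) ≈ 0.0668


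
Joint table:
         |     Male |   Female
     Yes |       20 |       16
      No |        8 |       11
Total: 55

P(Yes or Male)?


P(Yes∨Male) = P(Yes) + P(Male) - P(Yes∧Male)
= (36 + 28 - 20)/55 = 44/55 = 4/5

P = 4/5 ≈ 80.00%


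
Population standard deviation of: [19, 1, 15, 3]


Mean = 38/4 = 19/2
  (19-19/2)²=361/4
  (1-19/2)²=289/4
  (15-19/2)²=121/4
  (3-19/2)²=169/4
Σ(x-μ)² = 235
σ² = 235/4

σ = √(235/4) ≈ 7.6649


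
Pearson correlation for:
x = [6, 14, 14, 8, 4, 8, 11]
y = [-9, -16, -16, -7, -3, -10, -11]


n=7, Σx=65, Σy=-72, Σxy=-771, Σx²=693, Σy²=872
r = (7×(-771) - 65×(-72))/√((7×693 - 65²)(7×872 - (-72)²))
= -717/√(626×920) = -717/√575920 ≈ -717/758.8939 ≈ -0.9448

r ≈ -0.9448


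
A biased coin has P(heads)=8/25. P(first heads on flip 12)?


Geometric: P(X=12) = (1-p)^(k-1)×p = (17/25)^11×8/25 = 274175170461064/59604644775390625

P(X=12) = 274175170461064/59604644775390625 ≈ 0.46%


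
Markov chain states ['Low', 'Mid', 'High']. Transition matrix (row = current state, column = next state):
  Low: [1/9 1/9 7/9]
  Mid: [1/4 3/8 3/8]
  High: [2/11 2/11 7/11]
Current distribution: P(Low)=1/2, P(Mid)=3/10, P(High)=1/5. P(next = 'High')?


P(next=High) = Σᵢ P(now=i)×P(i→High)
= 1/2×7/9 + 3/10×3/8 + 1/5×7/11
= 7/18 + 9/80 + 7/55 = 4979/7920

P = 4979/7920 ≈ 0.6287


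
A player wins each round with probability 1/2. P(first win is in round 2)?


Geometric: P(X=2) = (1-p)^(k-1)×p = (1/2)^1×1/2 = 1/4

P(X=2) = 1/4 ≈ 25.00%


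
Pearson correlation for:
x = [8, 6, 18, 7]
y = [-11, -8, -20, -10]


n=4, Σx=39, Σy=-49, Σxy=-566, Σx²=473, Σy²=685
r = (4×(-566) - 39×(-49))/√((4×473 - 39²)(4×685 - (-49)²))
= -353/√(371×339) = -353/√125769 ≈ -353/354.6393 ≈ -0.9954

r ≈ -0.9954


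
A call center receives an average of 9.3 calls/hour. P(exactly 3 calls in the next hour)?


Poisson(λ=9.3): P(X=3) = e^(-λ)×λ^k/k!
= e^(-9.3) × 9.3^3 / 3!
≈ 9.142423148e-05 × 804.357 / 6 ≈ 0.012256

P(X=3) ≈ 0.012256 ≈ 1.23%
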